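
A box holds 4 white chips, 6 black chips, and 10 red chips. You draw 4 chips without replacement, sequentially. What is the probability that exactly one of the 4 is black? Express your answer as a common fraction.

One ordering (black drawn first) has probability 6/20 × 14/19 × 13/18 × 12/17 = 13104/116280 = 182/1615.
There are C(4,1) = 4 such orderings, each equally likely, so P = 4 × 182/1615 = 728/1615.

728/1615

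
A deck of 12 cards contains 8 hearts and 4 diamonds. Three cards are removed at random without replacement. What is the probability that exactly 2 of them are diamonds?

12/55

One ordering (diamonds drawn first) has probability 4/12 × 3/11 × 8/10 = 96/1320 = 4/55.
There are C(3,2) = 3 such orderings, each equally likely, so P = 3 × 4/55 = 12/55.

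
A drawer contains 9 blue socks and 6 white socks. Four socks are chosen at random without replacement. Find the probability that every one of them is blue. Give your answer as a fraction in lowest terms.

6/65

P(every draw is blue) = 9/15 × 8/14 × 7/13 × 6/12 = 3024/32760 = 6/65.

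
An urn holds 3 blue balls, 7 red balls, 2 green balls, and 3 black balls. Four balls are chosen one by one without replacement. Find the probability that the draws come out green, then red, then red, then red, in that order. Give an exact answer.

Chain rule:
P = 2/15 × 7/14 × 6/13 × 5/12 = 420/32760 = 1/78.

1/78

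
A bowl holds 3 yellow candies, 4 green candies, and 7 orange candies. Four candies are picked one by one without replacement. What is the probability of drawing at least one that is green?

P(no green) = 10/14 × 9/13 × 8/12 × 7/11 = 5040/24024 = 30/143.
P(at least one) = 1 − 30/143 = 113/143.

113/143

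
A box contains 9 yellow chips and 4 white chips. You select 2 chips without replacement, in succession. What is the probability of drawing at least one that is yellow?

P(no yellow) = 4/13 × 3/12 = 12/156 = 1/13.
P(at least one) = 1 − 1/13 = 12/13.

12/13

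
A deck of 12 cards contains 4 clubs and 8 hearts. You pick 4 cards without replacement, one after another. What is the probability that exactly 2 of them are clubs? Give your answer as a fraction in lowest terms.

One ordering (clubs drawn first) has probability 4/12 × 3/11 × 8/10 × 7/9 = 672/11880 = 28/495.
There are C(4,2) = 6 such orderings, each equally likely, so P = 6 × 28/495 = 56/165.

56/165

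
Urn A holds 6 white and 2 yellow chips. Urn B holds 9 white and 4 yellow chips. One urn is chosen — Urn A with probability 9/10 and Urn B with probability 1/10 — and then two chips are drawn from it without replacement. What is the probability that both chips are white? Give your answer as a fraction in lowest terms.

1923/3640

From Urn A: P(both white) = (6/8)(5/7) = 15/28.
From Urn B: P(both white) = (9/13)(8/12) = 6/13.
Total probability = (9/10)(15/28) + (1/10)(6/13) = 1923/3640.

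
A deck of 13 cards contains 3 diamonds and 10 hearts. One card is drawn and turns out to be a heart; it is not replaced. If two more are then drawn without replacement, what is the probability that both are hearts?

After the first draw, 9 of the remaining 12 cards are hearts.
P = 9/12 × 8/11 = 72/132 = 6/11.

6/11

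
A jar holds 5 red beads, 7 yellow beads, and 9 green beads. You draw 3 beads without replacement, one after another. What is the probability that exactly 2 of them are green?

216/665

One ordering (green drawn first) has probability 9/21 × 8/20 × 12/19 = 864/7980 = 72/665.
There are C(3,2) = 3 such orderings, each equally likely, so P = 3 × 72/665 = 216/665.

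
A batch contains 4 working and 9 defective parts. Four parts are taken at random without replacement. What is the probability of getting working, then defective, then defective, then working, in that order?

36/715

Each draw changes the counts, so multiply the conditional probabilities along the sequence:
P = 4/13 × 9/12 × 8/11 × 3/10 = 864/17160 = 36/715.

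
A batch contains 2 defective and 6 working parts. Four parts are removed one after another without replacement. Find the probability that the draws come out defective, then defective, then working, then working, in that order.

Chain rule:
P = 2/8 × 1/7 × 6/6 × 5/5 = 60/1680 = 1/28.

1/28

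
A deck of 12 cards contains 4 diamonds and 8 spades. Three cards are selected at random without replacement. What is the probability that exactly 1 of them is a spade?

One ordering (a spade drawn first) has probability 8/12 × 4/11 × 3/10 = 96/1320 = 4/55.
There are C(3,1) = 3 such orderings, each equally likely, so P = 3 × 4/55 = 12/55.

12/55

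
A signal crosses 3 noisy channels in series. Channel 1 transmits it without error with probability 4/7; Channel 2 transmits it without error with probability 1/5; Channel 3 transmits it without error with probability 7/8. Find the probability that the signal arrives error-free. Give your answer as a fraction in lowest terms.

1/10

The events are sequential, so multiply the conditional probabilities:
P = 4/7 × 1/5 × 7/8 = 28/280 = 1/10.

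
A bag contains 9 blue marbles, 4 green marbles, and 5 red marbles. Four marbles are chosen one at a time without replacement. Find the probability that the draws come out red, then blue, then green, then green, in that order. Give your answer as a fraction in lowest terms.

1/136

Chain rule:
P = 5/18 × 9/17 × 4/16 × 3/15 = 540/73440 = 1/136.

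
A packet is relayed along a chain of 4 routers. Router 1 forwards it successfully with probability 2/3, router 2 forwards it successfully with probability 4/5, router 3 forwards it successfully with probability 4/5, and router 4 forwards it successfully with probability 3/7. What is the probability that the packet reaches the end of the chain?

32/175

Multiplying along the chain,
P = 2/3 × 4/5 × 4/5 × 3/7 = 96/525 = 32/175.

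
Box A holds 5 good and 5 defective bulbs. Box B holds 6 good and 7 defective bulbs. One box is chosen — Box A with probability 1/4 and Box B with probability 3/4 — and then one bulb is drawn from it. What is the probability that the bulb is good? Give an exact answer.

49/104

From Box A: P(good) = 5/10.
From Box B: P(good) = 6/13.
Total probability = (1/4)(5/10) + (3/4)(6/13) = 49/104.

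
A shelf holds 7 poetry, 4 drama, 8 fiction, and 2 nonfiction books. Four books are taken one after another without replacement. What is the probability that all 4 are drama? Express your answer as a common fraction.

1/5985

P = 4/21 × 3/20 × 2/19 × 1/18 = 24/143640 = 1/5985.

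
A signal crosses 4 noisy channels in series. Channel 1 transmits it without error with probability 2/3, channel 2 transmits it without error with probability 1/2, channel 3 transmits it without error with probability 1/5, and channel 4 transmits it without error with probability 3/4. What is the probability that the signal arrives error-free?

Each stage is reached only if all earlier stages succeed, so
P = 2/3 × 1/2 × 1/5 × 3/4 = 6/120 = 1/20.

1/20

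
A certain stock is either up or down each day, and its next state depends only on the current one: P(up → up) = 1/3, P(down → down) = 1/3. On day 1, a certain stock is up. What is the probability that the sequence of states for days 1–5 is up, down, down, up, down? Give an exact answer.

Day 1 is given. For each transition, use the conditional probability from the current state:
P(down | up) = 2/3; P(down | down) = 1/3; P(up | down) = 2/3; P(down | up) = 2/3.
P = 2/3 × 1/3 × 2/3 × 2/3 = 8/81.

8/81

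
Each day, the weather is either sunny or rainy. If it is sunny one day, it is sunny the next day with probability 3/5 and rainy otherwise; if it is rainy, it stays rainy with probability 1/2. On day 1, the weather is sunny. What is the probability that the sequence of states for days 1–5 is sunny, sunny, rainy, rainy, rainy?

Day 1 is given. For each transition, use the conditional probability from the current state:
P(sunny | sunny) = 3/5; P(rainy | sunny) = 2/5; P(rainy | rainy) = 1/2; P(rainy | rainy) = 1/2.
P = 3/5 × 2/5 × 1/2 × 1/2 = 6/100 = 3/50.

3/50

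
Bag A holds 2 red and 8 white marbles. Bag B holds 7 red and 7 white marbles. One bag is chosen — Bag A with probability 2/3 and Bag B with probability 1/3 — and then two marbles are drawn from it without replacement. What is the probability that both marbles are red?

From Bag A: P(both red) = (2/10)(1/9) = 1/45.
From Bag B: P(both red) = (7/14)(6/13) = 3/13.
Total probability = (2/3)(1/45) + (1/3)(3/13) = 161/1755.

161/1755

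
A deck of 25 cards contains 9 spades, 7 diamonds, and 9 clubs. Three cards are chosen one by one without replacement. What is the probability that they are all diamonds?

P = 7/25 × 6/24 × 5/23 = 210/13800 = 7/460.

7/460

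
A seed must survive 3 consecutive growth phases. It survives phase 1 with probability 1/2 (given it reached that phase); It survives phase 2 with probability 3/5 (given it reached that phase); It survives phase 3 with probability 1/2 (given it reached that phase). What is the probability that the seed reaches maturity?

The events are sequential, so multiply the conditional probabilities:
P = 1/2 × 3/5 × 1/2 = 3/20.

3/20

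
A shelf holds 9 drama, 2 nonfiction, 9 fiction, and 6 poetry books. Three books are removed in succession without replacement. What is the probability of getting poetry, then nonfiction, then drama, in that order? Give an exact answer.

Chain rule:
P = 6/26 × 2/25 × 9/24 = 108/15600 = 9/1300.

9/1300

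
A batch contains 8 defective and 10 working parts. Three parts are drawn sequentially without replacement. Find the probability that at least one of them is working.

95/102

P(no working) = 8/18 × 7/17 × 6/16 = 336/4896 = 7/102.
P(at least one) = 1 − 7/102 = 95/102.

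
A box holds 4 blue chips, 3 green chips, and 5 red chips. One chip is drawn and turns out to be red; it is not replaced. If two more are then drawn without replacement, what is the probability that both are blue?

6/55

With the first chip removed, 4 blue remain out of 11.
P = 4/11 × 3/10 = 12/110 = 6/55.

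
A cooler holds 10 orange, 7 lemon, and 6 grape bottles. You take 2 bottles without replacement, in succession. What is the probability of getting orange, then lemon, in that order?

35/253

Multiply the probability of each draw given the previous ones:
P = 10/23 × 7/22 = 70/506 = 35/253.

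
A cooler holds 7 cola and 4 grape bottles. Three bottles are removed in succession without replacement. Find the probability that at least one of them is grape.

P(no grape) = 7/11 × 6/10 × 5/9 = 210/990 = 7/33.
P(at least one) = 1 − 7/33 = 26/33.

26/33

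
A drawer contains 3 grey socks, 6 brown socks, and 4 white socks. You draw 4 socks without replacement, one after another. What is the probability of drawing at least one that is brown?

P(no brown) = 7/13 × 6/12 × 5/11 × 4/10 = 840/17160 = 7/143.
P(at least one) = 1 − 7/143 = 136/143.

136/143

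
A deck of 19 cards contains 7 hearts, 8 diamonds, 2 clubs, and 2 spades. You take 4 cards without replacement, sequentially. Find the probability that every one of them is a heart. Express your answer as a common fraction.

P(every draw is a heart) = 7/19 × 6/18 × 5/17 × 4/16 = 840/93024 = 35/3876.

35/3876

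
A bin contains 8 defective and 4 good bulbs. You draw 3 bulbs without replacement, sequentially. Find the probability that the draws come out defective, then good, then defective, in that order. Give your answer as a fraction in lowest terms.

28/165

Each draw changes the counts, so multiply the conditional probabilities along the sequence:
P = 8/12 × 4/11 × 7/10 = 224/1320 = 28/165.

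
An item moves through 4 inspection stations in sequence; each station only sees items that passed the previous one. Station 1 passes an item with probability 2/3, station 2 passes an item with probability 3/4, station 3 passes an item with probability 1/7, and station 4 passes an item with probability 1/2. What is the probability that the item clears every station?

1/28

Multiplying along the chain,
P = 2/3 × 3/4 × 1/7 × 1/2 = 6/168 = 1/28.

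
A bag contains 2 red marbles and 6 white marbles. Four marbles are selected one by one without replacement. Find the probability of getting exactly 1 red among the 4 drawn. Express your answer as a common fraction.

One ordering (red drawn first) has probability 2/8 × 6/7 × 5/6 × 4/5 = 240/1680 = 1/7.
There are C(4,1) = 4 such orderings, each equally likely, so P = 4 × 1/7 = 4/7.

4/7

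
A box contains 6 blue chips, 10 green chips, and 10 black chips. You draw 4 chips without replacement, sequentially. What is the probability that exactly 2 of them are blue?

57/299

One ordering (blue drawn first) has probability 6/26 × 5/25 × 20/24 × 19/23 = 11400/358800 = 19/598.
There are C(4,2) = 6 such orderings, each equally likely, so P = 6 × 19/598 = 57/299.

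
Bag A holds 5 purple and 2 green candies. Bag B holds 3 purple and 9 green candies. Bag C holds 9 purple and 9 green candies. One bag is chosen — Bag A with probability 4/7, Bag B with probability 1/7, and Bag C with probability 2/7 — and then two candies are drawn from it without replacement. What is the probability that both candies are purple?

19013/54978

From Bag A: P(both purple) = (5/7)(4/6) = 10/21.
From Bag B: P(both purple) = (3/12)(2/11) = 1/22.
From Bag C: P(both purple) = (9/18)(8/17) = 4/17.
Total probability = (4/7)(10/21) + (1/7)(1/22) + (2/7)(4/17) = 19013/54978.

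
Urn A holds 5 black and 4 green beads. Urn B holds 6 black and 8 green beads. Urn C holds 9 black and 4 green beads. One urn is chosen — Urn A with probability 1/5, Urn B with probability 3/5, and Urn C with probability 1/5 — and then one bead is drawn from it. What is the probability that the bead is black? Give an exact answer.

415/819

From Urn A: P(black) = 5/9.
From Urn B: P(black) = 6/14.
From Urn C: P(black) = 9/13.
Total probability = (1/5)(5/9) + (3/5)(6/14) + (1/5)(9/13) = 415/819.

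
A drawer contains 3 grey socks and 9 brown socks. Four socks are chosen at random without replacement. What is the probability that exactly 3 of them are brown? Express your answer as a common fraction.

One ordering (brown drawn first) has probability 9/12 × 8/11 × 7/10 × 3/9 = 1512/11880 = 7/55.
There are C(4,3) = 4 such orderings, each equally likely, so P = 4 × 7/55 = 28/55.

28/55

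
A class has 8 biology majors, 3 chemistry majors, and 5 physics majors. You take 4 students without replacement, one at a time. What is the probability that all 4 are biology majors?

1/26

P(every draw is a biology major) = 8/16 × 7/15 × 6/14 × 5/13 = 1680/43680 = 1/26.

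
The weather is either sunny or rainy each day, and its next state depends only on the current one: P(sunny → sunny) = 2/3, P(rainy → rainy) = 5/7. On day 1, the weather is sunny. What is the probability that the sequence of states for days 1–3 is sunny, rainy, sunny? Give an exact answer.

2/21

Day 1 is given. For each transition, use the conditional probability from the current state:
P(rainy | sunny) = 1/3; P(sunny | rainy) = 2/7.
P = 1/3 × 2/7 = 2/21.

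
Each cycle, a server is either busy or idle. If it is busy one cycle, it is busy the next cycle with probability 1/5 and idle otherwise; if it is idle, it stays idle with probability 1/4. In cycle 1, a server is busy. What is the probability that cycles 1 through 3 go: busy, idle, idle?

Cycle 1 is given. For each transition, use the conditional probability from the current state:
P(idle | busy) = 4/5; P(idle | idle) = 1/4.
P = 4/5 × 1/4 = 4/20 = 1/5.

1/5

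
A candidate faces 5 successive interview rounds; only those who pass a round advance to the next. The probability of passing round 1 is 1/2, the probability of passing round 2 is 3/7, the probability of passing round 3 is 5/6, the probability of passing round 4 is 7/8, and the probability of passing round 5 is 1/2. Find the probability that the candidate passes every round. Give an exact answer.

5/64

The events are sequential, so multiply the conditional probabilities:
P = 1/2 × 3/7 × 5/6 × 7/8 × 1/2 = 105/1344 = 5/64.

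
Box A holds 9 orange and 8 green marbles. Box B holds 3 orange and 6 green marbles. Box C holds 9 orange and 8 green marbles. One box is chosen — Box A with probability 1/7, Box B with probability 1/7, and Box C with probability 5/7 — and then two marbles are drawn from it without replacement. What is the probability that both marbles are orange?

From Box A: P(both orange) = (9/17)(8/16) = 9/34.
From Box B: P(both orange) = (3/9)(2/8) = 1/12.
From Box C: P(both orange) = (9/17)(8/16) = 9/34.
Total probability = (1/7)(9/34) + (1/7)(1/12) + (5/7)(9/34) = 341/1428.

341/1428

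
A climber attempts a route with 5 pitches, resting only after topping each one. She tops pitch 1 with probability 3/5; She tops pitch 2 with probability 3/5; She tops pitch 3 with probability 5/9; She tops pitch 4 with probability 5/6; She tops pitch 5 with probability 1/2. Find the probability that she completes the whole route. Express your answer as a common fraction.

The events are sequential, so multiply the conditional probabilities:
P = 3/5 × 3/5 × 5/9 × 5/6 × 1/2 = 225/2700 = 1/12.

1/12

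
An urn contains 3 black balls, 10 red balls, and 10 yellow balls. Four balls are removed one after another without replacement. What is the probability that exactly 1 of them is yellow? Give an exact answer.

52/161

One ordering (yellow drawn first) has probability 10/23 × 13/22 × 12/21 × 11/20 = 17160/212520 = 13/161.
There are C(4,1) = 4 such orderings, each equally likely, so P = 4 × 13/161 = 52/161.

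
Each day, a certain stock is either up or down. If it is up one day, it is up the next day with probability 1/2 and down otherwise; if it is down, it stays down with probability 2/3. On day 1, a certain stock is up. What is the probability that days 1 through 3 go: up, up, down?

Day 1 is given. For each transition, use the conditional probability from the current state:
P(up | up) = 1/2; P(down | up) = 1/2.
P = 1/2 × 1/2 = 1/4.

1/4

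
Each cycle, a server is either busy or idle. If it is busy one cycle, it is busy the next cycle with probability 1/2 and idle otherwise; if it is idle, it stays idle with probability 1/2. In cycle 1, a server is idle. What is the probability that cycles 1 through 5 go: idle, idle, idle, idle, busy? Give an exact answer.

Cycle 1 is given. For each transition, use the conditional probability from the current state:
P(idle | idle) = 1/2; P(idle | idle) = 1/2; P(idle | idle) = 1/2; P(busy | idle) = 1/2.
P = 1/2 × 1/2 × 1/2 × 1/2 = 1/16.

1/16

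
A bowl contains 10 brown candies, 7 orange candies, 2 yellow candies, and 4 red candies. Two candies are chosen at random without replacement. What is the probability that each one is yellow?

1/253

P(all yellow) = 2/23 × 1/22 = 2/506 = 1/253.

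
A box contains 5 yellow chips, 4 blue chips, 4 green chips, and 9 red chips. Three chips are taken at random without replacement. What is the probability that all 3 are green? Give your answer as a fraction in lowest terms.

P(all green) = 4/22 × 3/21 × 2/20 = 24/9240 = 1/385.

1/385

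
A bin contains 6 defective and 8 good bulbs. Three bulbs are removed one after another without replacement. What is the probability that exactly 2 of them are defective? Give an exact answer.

30/91

One ordering (defective drawn first) has probability 6/14 × 5/13 × 8/12 = 240/2184 = 10/91.
There are C(3,2) = 3 such orderings, each equally likely, so P = 3 × 10/91 = 30/91.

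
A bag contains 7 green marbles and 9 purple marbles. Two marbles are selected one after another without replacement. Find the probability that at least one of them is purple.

33/40

P(no purple) = 7/16 × 6/15 = 42/240 = 7/40.
P(at least one) = 1 − 7/40 = 33/40.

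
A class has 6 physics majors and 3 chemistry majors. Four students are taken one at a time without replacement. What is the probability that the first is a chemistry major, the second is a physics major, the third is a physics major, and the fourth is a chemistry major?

Chain rule:
P = 3/9 × 6/8 × 5/7 × 2/6 = 180/3024 = 5/84.

5/84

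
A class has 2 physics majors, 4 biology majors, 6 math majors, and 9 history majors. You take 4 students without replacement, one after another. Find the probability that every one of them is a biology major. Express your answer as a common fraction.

P = 4/21 × 3/20 × 2/19 × 1/18 = 24/143640 = 1/5985.

1/5985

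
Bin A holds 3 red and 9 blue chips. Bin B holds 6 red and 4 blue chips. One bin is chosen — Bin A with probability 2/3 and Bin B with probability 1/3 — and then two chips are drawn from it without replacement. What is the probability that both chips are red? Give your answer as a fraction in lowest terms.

From Bin A: P(both red) = (3/12)(2/11) = 1/22.
From Bin B: P(both red) = (6/10)(5/9) = 1/3.
Total probability = (2/3)(1/22) + (1/3)(1/3) = 14/99.

14/99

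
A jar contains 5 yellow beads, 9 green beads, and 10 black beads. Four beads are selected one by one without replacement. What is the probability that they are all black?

P(every draw is black) = 10/24 × 9/23 × 8/22 × 7/21 = 5040/255024 = 5/253.

5/253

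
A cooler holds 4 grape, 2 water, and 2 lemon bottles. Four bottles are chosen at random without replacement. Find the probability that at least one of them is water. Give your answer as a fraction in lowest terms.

11/14

P(no water) = 6/8 × 5/7 × 4/6 × 3/5 = 360/1680 = 3/14.
P(at least one) = 1 − 3/14 = 11/14.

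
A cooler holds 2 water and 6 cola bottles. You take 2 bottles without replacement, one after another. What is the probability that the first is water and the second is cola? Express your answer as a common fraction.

3/14

Each draw changes the counts, so multiply the conditional probabilities along the sequence:
P = 2/8 × 6/7 = 12/56 = 3/14.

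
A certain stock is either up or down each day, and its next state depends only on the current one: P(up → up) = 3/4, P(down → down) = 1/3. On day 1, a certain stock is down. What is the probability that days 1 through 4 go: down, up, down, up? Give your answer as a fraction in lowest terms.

1/9

Day 1 is given. For each transition, use the conditional probability from the current state:
P(up | down) = 2/3; P(down | up) = 1/4; P(up | down) = 2/3.
P = 2/3 × 1/4 × 2/3 = 4/36 = 1/9.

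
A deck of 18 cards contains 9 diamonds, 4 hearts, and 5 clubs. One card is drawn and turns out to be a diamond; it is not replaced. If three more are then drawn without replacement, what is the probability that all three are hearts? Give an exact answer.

1/170

After the first draw, 4 of the remaining 17 cards are hearts.
P = 4/17 × 3/16 × 2/15 = 24/4080 = 1/170.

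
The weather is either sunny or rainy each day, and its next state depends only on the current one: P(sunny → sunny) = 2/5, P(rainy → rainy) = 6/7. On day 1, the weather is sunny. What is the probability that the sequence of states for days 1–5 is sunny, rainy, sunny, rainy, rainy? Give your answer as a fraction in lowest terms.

Day 1 is given. For each transition, use the conditional probability from the current state:
P(rainy | sunny) = 3/5; P(sunny | rainy) = 1/7; P(rainy | sunny) = 3/5; P(rainy | rainy) = 6/7.
P = 3/5 × 1/7 × 3/5 × 6/7 = 54/1225.

54/1225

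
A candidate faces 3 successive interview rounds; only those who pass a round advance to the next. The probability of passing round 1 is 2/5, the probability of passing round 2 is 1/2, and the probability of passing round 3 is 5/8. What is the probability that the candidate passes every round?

Each stage is reached only if all earlier stages succeed, so
P = 2/5 × 1/2 × 5/8 = 10/80 = 1/8.

1/8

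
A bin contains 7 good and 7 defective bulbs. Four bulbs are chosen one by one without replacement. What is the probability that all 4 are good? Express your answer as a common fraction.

P(all good) = 7/14 × 6/13 × 5/12 × 4/11 = 840/24024 = 5/143.

5/143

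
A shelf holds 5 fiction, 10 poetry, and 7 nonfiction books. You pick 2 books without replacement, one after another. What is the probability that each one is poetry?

15/77

P(every draw is poetry) = 10/22 × 9/21 = 90/462 = 15/77.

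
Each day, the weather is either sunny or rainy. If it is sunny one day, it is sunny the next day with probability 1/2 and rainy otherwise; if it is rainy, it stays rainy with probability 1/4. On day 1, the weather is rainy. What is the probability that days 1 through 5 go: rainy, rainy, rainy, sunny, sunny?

3/128

Day 1 is given. For each transition, use the conditional probability from the current state:
P(rainy | rainy) = 1/4; P(rainy | rainy) = 1/4; P(sunny | rainy) = 3/4; P(sunny | sunny) = 1/2.
P = 1/4 × 1/4 × 3/4 × 1/2 = 3/128.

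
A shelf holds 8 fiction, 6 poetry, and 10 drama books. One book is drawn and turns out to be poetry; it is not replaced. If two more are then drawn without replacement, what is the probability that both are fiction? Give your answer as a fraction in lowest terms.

After the first draw, 8 of the remaining 23 books are fiction.
P = 8/23 × 7/22 = 56/506 = 28/253.

28/253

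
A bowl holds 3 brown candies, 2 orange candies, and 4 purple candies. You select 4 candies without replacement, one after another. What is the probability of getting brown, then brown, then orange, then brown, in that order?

Multiply the probability of each draw given the previous ones:
P = 3/9 × 2/8 × 2/7 × 1/6 = 12/3024 = 1/252.

1/252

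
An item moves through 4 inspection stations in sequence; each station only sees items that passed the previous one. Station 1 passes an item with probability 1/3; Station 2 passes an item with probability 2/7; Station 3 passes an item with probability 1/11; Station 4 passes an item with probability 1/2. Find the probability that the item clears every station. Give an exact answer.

1/231

Each stage is reached only if all earlier stages succeed, so
P = 1/3 × 2/7 × 1/11 × 1/2 = 2/462 = 1/231.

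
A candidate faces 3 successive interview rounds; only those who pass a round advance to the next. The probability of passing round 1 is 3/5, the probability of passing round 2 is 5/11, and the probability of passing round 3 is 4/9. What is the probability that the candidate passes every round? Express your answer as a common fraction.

The events are sequential, so multiply the conditional probabilities:
P = 3/5 × 5/11 × 4/9 = 60/495 = 4/33.

4/33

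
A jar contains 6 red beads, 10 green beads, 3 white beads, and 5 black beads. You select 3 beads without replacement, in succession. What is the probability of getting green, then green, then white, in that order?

45/2024

Chain rule:
P = 10/24 × 9/23 × 3/22 = 270/12144 = 45/2024.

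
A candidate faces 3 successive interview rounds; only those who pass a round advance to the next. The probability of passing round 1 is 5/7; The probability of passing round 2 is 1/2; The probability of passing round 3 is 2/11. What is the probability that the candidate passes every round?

Each stage is reached only if all earlier stages succeed, so
P = 5/7 × 1/2 × 2/11 = 10/154 = 5/77.

5/77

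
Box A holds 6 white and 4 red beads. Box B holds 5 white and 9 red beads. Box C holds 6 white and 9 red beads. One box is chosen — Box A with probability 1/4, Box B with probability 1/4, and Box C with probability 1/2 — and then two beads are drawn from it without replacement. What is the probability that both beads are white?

199/1092

From Box A: P(both white) = (6/10)(5/9) = 1/3.
From Box B: P(both white) = (5/14)(4/13) = 10/91.
From Box C: P(both white) = (6/15)(5/14) = 1/7.
Total probability = (1/4)(1/3) + (1/4)(10/91) + (1/2)(1/7) = 199/1092.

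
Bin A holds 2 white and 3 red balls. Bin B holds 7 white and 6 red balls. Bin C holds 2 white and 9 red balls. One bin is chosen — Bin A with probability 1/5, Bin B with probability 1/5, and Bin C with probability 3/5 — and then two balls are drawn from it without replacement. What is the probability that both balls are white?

303/3575

From Bin A: P(both white) = (2/5)(1/4) = 1/10.
From Bin B: P(both white) = (7/13)(6/12) = 7/26.
From Bin C: P(both white) = (2/11)(1/10) = 1/55.
Total probability = (1/5)(1/10) + (1/5)(7/26) + (3/5)(1/55) = 303/3575.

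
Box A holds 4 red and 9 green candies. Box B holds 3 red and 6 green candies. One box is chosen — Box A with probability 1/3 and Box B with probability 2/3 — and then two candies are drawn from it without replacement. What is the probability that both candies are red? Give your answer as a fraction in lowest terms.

From Box A: P(both red) = (4/13)(3/12) = 1/13.
From Box B: P(both red) = (3/9)(2/8) = 1/12.
Total probability = (1/3)(1/13) + (2/3)(1/12) = 19/234.

19/234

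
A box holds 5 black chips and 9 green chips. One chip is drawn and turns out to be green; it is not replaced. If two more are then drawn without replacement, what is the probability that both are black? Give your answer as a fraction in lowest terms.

5/39

After the first draw, 5 of the remaining 13 chips are black.
P = 5/13 × 4/12 = 20/156 = 5/39.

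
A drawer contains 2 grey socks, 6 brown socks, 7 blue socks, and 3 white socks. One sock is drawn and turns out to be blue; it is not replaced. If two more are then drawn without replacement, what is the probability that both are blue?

15/136

After the first draw, 6 of the remaining 17 socks are blue.
P = 6/17 × 5/16 = 30/272 = 15/136.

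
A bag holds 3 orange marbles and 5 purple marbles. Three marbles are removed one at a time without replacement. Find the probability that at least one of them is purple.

P(no purple) = 3/8 × 2/7 × 1/6 = 6/336 = 1/56.
P(at least one) = 1 − 1/56 = 55/56.

55/56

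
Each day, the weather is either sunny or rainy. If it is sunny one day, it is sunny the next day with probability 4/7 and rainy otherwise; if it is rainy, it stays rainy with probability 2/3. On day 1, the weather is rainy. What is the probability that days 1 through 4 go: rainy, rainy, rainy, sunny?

Day 1 is given. For each transition, use the conditional probability from the current state:
P(rainy | rainy) = 2/3; P(rainy | rainy) = 2/3; P(sunny | rainy) = 1/3.
P = 2/3 × 2/3 × 1/3 = 4/27.

4/27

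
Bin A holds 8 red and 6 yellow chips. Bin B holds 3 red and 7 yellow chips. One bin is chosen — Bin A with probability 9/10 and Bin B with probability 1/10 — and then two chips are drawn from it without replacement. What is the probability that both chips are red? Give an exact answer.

553/1950

From Bin A: P(both red) = (8/14)(7/13) = 4/13.
From Bin B: P(both red) = (3/10)(2/9) = 1/15.
Total probability = (9/10)(4/13) + (1/10)(1/15) = 553/1950.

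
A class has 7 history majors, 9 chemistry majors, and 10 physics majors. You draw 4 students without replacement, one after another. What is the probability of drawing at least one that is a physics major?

101/115

P(no physics majors) = 16/26 × 15/25 × 14/24 × 13/23 = 43680/358800 = 14/115.
P(at least one) = 1 − 14/115 = 101/115.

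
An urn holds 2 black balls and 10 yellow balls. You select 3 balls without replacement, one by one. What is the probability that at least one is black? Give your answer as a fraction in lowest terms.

5/11

P(no black) = 10/12 × 9/11 × 8/10 = 720/1320 = 6/11.
P(at least one) = 1 − 6/11 = 5/11.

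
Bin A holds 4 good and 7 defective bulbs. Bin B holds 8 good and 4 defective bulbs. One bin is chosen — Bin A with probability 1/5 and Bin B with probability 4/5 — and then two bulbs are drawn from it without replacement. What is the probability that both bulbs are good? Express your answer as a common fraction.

298/825

From Bin A: P(both good) = (4/11)(3/10) = 6/55.
From Bin B: P(both good) = (8/12)(7/11) = 14/33.
Total probability = (1/5)(6/55) + (4/5)(14/33) = 298/825.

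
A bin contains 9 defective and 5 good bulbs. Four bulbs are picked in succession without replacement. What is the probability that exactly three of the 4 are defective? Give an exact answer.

60/143

One ordering (defective drawn first) has probability 9/14 × 8/13 × 7/12 × 5/11 = 2520/24024 = 15/143.
There are C(4,3) = 4 such orderings, each equally likely, so P = 4 × 15/143 = 60/143.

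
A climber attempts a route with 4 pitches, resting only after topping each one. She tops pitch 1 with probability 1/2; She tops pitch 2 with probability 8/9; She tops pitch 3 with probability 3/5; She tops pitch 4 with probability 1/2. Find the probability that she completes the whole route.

Each stage is reached only if all earlier stages succeed, so
P = 1/2 × 8/9 × 3/5 × 1/2 = 24/180 = 2/15.

2/15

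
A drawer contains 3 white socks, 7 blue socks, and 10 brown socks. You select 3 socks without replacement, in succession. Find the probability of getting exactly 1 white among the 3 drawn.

34/95

One ordering (white drawn first) has probability 3/20 × 17/19 × 16/18 = 816/6840 = 34/285.
There are C(3,1) = 3 such orderings, each equally likely, so P = 3 × 34/285 = 34/95.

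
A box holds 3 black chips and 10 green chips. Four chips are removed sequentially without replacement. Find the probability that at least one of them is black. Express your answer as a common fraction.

P(no black) = 10/13 × 9/12 × 8/11 × 7/10 = 5040/17160 = 42/143.
P(at least one) = 1 − 42/143 = 101/143.

101/143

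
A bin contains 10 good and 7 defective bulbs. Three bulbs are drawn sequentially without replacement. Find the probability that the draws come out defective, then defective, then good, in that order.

Multiply the probability of each draw given the previous ones:
P = 7/17 × 6/16 × 10/15 = 420/4080 = 7/68.

7/68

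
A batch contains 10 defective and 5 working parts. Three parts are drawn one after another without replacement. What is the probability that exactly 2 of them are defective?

45/91

One ordering (defective drawn first) has probability 10/15 × 9/14 × 5/13 = 450/2730 = 15/91.
There are C(3,2) = 3 such orderings, each equally likely, so P = 3 × 15/91 = 45/91.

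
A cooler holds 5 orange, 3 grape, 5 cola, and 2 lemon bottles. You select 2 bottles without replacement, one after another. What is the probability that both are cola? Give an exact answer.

2/21

P = 5/15 × 4/14 = 20/210 = 2/21.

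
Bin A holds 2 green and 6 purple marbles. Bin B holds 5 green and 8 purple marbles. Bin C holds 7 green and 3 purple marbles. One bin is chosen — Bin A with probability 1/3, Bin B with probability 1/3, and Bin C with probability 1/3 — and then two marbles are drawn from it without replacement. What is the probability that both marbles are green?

3443/16380

From Bin A: P(both green) = (2/8)(1/7) = 1/28.
From Bin B: P(both green) = (5/13)(4/12) = 5/39.
From Bin C: P(both green) = (7/10)(6/9) = 7/15.
Total probability = (1/3)(1/28) + (1/3)(5/39) + (1/3)(7/15) = 3443/16380.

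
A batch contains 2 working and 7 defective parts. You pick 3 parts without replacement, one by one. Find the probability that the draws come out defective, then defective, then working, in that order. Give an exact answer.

Chain rule:
P = 7/9 × 6/8 × 2/7 = 84/504 = 1/6.

1/6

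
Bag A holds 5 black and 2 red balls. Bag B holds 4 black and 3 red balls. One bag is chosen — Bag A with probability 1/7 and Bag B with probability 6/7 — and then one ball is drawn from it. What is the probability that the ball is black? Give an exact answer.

From Bag A: P(black) = 5/7.
From Bag B: P(black) = 4/7.
Total probability = (1/7)(5/7) + (6/7)(4/7) = 29/49.

29/49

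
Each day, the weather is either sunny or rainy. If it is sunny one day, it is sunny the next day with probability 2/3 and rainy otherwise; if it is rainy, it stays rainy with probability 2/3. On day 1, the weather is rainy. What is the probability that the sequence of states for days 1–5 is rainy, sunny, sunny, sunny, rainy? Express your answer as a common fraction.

4/81

Day 1 is given. For each transition, use the conditional probability from the current state:
P(sunny | rainy) = 1/3; P(sunny | sunny) = 2/3; P(sunny | sunny) = 2/3; P(rainy | sunny) = 1/3.
P = 1/3 × 2/3 × 2/3 × 1/3 = 4/81.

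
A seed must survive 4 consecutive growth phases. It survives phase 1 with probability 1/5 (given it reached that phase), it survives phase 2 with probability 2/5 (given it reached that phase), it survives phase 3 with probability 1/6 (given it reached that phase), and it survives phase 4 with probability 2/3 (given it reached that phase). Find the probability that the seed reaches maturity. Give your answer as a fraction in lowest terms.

2/225

Multiplying along the chain,
P = 1/5 × 2/5 × 1/6 × 2/3 = 4/450 = 2/225.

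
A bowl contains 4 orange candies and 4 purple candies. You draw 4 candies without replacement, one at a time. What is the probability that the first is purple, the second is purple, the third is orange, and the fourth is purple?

Each draw changes the counts, so multiply the conditional probabilities along the sequence:
P = 4/8 × 3/7 × 4/6 × 2/5 = 96/1680 = 2/35.

2/35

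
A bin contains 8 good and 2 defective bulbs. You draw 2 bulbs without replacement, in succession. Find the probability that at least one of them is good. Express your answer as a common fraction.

P(no good) = 2/10 × 1/9 = 2/90 = 1/45.
P(at least one) = 1 − 1/45 = 44/45.

44/45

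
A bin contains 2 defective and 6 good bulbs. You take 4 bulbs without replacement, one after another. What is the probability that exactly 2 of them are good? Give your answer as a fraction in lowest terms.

3/14

One ordering (good drawn first) has probability 6/8 × 5/7 × 2/6 × 1/5 = 60/1680 = 1/28.
There are C(4,2) = 6 such orderings, each equally likely, so P = 6 × 1/28 = 3/14.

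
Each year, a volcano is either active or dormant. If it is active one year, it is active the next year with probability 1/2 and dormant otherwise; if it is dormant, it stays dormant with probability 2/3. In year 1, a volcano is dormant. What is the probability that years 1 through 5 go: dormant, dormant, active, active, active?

Year 1 is given. For each transition, use the conditional probability from the current state:
P(dormant | dormant) = 2/3; P(active | dormant) = 1/3; P(active | active) = 1/2; P(active | active) = 1/2.
P = 2/3 × 1/3 × 1/2 × 1/2 = 2/36 = 1/18.

1/18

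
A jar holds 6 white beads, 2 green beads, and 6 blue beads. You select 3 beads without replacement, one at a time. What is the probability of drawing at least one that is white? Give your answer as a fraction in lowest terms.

11/13

P(no white) = 8/14 × 7/13 × 6/12 = 336/2184 = 2/13.
P(at least one) = 1 − 2/13 = 11/13.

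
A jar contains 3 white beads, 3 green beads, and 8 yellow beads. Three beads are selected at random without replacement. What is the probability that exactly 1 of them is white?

165/364

One ordering (white drawn first) has probability 3/14 × 11/13 × 10/12 = 330/2184 = 55/364.
There are C(3,1) = 3 such orderings, each equally likely, so P = 3 × 55/364 = 165/364.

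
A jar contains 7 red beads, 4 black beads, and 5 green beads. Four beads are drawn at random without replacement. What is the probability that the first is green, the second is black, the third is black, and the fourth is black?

Each draw changes the counts, so multiply the conditional probabilities along the sequence:
P = 5/16 × 4/15 × 3/14 × 2/13 = 120/43680 = 1/364.

1/364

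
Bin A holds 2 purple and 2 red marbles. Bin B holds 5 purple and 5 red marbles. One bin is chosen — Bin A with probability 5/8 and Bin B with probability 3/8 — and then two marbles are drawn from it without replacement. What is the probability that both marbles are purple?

3/16

From Bin A: P(both purple) = (2/4)(1/3) = 1/6.
From Bin B: P(both purple) = (5/10)(4/9) = 2/9.
Total probability = (5/8)(1/6) + (3/8)(2/9) = 3/16.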